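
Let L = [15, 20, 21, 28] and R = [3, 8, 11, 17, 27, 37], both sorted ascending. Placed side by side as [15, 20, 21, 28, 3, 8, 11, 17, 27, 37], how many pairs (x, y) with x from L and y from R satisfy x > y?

For each element r of the right run, count left-run elements greater than r:
r = 3: 15, 20, 21, 28 → 4
r = 8: 15, 20, 21, 28 → 4
r = 11: 15, 20, 21, 28 → 4
r = 17: 20, 21, 28 → 3
r = 27: 28 → 1
r = 37: none → 0
Cross-inversions: 4 + 4 + 4 + 3 + 1 + 0 = 16

16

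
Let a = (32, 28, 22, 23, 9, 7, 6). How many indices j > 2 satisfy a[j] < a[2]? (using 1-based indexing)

5 such elements

The element at index 2 is 28.
Elements after it: 22, 23, 9, 7, 6
Those smaller than 28: 22, 23, 9, 7, 6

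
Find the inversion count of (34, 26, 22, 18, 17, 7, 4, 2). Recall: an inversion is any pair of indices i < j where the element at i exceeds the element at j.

28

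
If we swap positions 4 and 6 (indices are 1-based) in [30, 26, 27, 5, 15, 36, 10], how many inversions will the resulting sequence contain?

16

Positions 4 and 6 hold 5 and 36; after swapping, the array is [30, 26, 27, 36, 15, 5, 10].
Count, for each position, how many later elements it exceeds:
30: 5
26: 3
27: 3
36: 3
15: 2
5: 0
10: 0
Sum: 5 + 3 + 3 + 3 + 2 + 0 + 0 = 16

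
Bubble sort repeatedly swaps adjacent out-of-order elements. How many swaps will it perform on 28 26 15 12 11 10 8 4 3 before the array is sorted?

The minimum number of adjacent swaps to sort an array equals its inversion count, since every such swap removes exactly one inversion.
Count inversions — for each element, later elements that are smaller:
28: 26, 15, 12, 11, 10, 8, 4, 3 → 8
26: 15, 12, 11, 10, 8, 4, 3 → 7
15: 12, 11, 10, 8, 4, 3 → 6
12: 11, 10, 8, 4, 3 → 5
11: 10, 8, 4, 3 → 4
10: 8, 4, 3 → 3
8: 4, 3 → 2
4: 3 → 1
3: none → 0
Total inversions: 8 + 7 + 6 + 5 + 4 + 3 + 2 + 1 + 0 = 36

Adjacent swaps: 36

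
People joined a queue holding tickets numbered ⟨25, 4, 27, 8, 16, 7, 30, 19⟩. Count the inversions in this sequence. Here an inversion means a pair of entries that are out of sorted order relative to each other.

12

For each element, count later entries that are smaller:
25: 5
4: 0
27: 4
8: 1
16: 1
7: 0
30: 1
19: 0
Sum: 5 + 0 + 4 + 1 + 1 + 0 + 1 + 0 = 12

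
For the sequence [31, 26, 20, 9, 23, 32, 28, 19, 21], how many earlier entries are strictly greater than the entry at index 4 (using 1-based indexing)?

3

The element at index 4 is 9.
Elements before it: 31, 26, 20
Those larger than 9: 31, 26, 20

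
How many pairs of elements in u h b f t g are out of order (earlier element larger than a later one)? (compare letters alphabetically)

9 inversions

Inversion pairs (indices are 0-based):
(0,1): u > h
(0,2): u > b
(0,3): u > f
(0,4): u > t
(0,5): u > g
(1,2): h > b
(1,3): h > f
(1,5): h > g
(4,5): t > g
That's 9 pairs.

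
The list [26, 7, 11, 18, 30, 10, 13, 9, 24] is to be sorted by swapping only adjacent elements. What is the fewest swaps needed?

18

Each adjacent swap fixes exactly one inversion, so the minimum swap count equals the number of inversions.
Count inversions — for each element, later elements that are smaller:
26: 7, 11, 18, 10, 13, 9, 24 → 7
7: none → 0
11: 10, 9 → 2
18: 10, 13, 9 → 3
30: 10, 13, 9, 24 → 4
10: 9 → 1
13: 9 → 1
9: none → 0
24: none → 0
Total inversions: 7 + 0 + 2 + 3 + 4 + 1 + 1 + 0 + 0 = 18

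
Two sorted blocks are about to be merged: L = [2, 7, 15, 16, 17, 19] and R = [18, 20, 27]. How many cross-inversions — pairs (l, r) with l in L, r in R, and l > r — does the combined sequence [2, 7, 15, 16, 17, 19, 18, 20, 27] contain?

There is 1 cross-inversion.

Count, for every r in R, how many entries of L exceed r:
r = 18: 19 → 1
r = 20: none → 0
r = 27: none → 0
Cross-inversions: 1 + 0 + 0 = 1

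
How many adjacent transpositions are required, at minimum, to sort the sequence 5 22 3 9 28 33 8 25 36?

9 swaps

The minimum number of adjacent swaps to sort an array equals its inversion count, since every such swap removes exactly one inversion.
Count inversions — for each element, later elements that are smaller:
5: 3 → 1
22: 3, 9, 8 → 3
3: none → 0
9: 8 → 1
28: 8, 25 → 2
33: 8, 25 → 2
8: none → 0
25: none → 0
36: none → 0
Total inversions: 1 + 3 + 0 + 1 + 2 + 2 + 0 + 0 + 0 = 9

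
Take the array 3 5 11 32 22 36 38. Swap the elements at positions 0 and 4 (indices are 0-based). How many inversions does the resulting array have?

6

Positions 0 and 4 hold 3 and 22; after swapping, the array is [22, 5, 11, 32, 3, 36, 38].
Count, for each position, how many later elements it exceeds:
22 → 5, 11, 3 → 3
5 → 3 → 1
11 → 3 → 1
32 → 3 → 1
3 → none → 0
36 → none → 0
38 → none → 0
Sum: 3 + 1 + 1 + 1 + 0 + 0 + 0 = 6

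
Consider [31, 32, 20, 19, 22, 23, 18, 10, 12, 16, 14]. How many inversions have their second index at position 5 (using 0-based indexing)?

2 such elements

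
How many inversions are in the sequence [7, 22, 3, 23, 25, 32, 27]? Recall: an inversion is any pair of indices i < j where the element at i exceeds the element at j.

Out-of-order index pairs (0-indexed):
(0,2): 7 > 3
(1,2): 22 > 3
(5,6): 32 > 27
That's 3 pairs.

3 inversions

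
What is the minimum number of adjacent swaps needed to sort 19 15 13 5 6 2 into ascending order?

14

The minimum number of adjacent swaps to sort an array equals its inversion count, since every such swap removes exactly one inversion.
Count inversions — for each element, later elements that are smaller:
19: 15, 13, 5, 6, 2 → 5
15: 13, 5, 6, 2 → 4
13: 5, 6, 2 → 3
5: 2 → 1
6: 2 → 1
2: none → 0
Total inversions: 5 + 4 + 3 + 1 + 1 + 0 = 14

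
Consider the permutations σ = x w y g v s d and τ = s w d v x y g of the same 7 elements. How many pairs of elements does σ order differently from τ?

Assign each item its position (1..7) in the first ordering, then rewrite the second ordering as that position sequence:
positions: x→1, w→2, y→3, g→4, v→5, s→6, d→7
second ordering as positions: [6, 2, 7, 5, 1, 3, 4]
Discordant pairs = inversions in this position sequence.
6: 2, 5, 1, 3, 4 → 5
2: 1 → 1
7: 5, 1, 3, 4 → 4
5: 1, 3, 4 → 3
1: 0
3: 0
4: 0
Total: 5 + 1 + 4 + 3 + 0 + 0 + 0 = 13

13 discordant pairs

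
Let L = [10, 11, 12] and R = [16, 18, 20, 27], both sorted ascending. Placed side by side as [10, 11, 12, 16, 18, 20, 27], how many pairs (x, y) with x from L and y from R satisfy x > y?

0 split inversions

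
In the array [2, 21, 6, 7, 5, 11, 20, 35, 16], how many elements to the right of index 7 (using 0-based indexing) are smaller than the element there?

1 such element

The element at index 7 is 35.
Elements after it: 16
Those smaller than 35: 16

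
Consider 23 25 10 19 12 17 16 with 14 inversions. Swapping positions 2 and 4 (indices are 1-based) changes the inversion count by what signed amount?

Positions 2 and 4 hold 25 and 19; after swapping, the array is [23, 19, 10, 25, 12, 17, 16].
Element-by-element contributions:
23 → 19, 10, 12, 17, 16 → 5
19 → 10, 12, 17, 16 → 4
10 → none → 0
25 → 12, 17, 16 → 3
12 → none → 0
17 → 16 → 1
16 → none → 0
Sum: 5 + 4 + 0 + 3 + 0 + 1 + 0 = 13
Change: 13 − 14 = -1

-1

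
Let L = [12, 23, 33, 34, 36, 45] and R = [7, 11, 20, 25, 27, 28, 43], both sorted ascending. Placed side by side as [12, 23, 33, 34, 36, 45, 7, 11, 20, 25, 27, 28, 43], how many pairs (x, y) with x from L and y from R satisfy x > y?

30

Count, for every r in R, how many entries of L exceed r:
r = 7: 12, 23, 33, 34, 36, 45 → 6
r = 11: 12, 23, 33, 34, 36, 45 → 6
r = 20: 23, 33, 34, 36, 45 → 5
r = 25: 33, 34, 36, 45 → 4
r = 27: 33, 34, 36, 45 → 4
r = 28: 33, 34, 36, 45 → 4
r = 43: 45 → 1
Cross-inversions: 6 + 6 + 5 + 4 + 4 + 4 + 1 = 30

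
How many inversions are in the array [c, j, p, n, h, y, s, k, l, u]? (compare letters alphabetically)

14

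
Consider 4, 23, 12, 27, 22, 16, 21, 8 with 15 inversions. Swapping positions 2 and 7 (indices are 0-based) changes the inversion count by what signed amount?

Positions 2 and 7 hold 12 and 8; after swapping, the array is [4, 23, 8, 27, 22, 16, 21, 12].
Element-by-element contributions:
4: 0
23: 5
8: 0
27: 4
22: 3
16: 1
21: 1
12: 0
Sum: 0 + 5 + 0 + 4 + 3 + 1 + 1 + 0 = 14
Change: 14 − 15 = -1

-1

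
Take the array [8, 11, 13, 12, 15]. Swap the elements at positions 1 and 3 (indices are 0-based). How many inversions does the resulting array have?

Positions 1 and 3 hold 11 and 12; after swapping, the array is [8, 12, 13, 11, 15].
Count, for each position, how many later elements it exceeds:
8 → none → 0
12 → 11 → 1
13 → 11 → 1
11 → none → 0
15 → none → 0
Sum: 0 + 1 + 1 + 0 + 0 = 2

2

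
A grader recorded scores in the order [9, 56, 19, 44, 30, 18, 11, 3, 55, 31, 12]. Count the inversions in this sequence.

Element-by-element contributions:
9: 1
56: 9
19: 4
44: 6
30: 4
18: 3
11: 1
3: 0
55: 2
31: 1
12: 0
Sum: 1 + 9 + 4 + 6 + 4 + 3 + 1 + 0 + 2 + 1 + 0 = 31

There are 31 out-of-order pairs.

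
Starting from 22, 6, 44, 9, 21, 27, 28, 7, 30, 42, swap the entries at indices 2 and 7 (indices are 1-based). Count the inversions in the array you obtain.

Inversions: 22

Positions 2 and 7 hold 6 and 28; after swapping, the array is [22, 28, 44, 9, 21, 27, 6, 7, 30, 42].
For each element, count later entries that are smaller:
22 → 9, 21, 6, 7 → 4
28 → 9, 21, 27, 6, 7 → 5
44 → 9, 21, 27, 6, 7, 30, 42 → 7
9 → 6, 7 → 2
21 → 6, 7 → 2
27 → 6, 7 → 2
6 → none → 0
7 → none → 0
30 → none → 0
42 → none → 0
Sum: 4 + 5 + 7 + 2 + 2 + 2 + 0 + 0 + 0 + 0 = 22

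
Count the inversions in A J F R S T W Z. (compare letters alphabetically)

Inversions: 1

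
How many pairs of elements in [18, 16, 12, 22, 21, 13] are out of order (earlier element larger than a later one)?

8

Count, for each position, how many later elements it exceeds:
18 → 16, 12, 13 → 3
16 → 12, 13 → 2
12 → none → 0
22 → 21, 13 → 2
21 → 13 → 1
13 → none → 0
Sum: 3 + 2 + 0 + 2 + 1 + 0 = 8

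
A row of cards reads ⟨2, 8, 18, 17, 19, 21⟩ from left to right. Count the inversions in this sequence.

Inversion pairs (indices are 1-based):
(3,4): 18 > 17
That's 1 pair.

There is 1 inversion.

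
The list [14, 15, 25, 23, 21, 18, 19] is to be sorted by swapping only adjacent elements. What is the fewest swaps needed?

Minimum adjacent swaps = number of inversions (each swap of adjacent out-of-order elements removes one inversion and no swap can remove more).
Count inversions — for each element, later elements that are smaller:
14: none → 0
15: none → 0
25: 23, 21, 18, 19 → 4
23: 21, 18, 19 → 3
21: 18, 19 → 2
18: none → 0
19: none → 0
Total inversions: 0 + 0 + 4 + 3 + 2 + 0 + 0 = 9

9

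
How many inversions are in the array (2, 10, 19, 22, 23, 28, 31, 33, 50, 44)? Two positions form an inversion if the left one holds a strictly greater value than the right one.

1

For each element, count later entries that are smaller:
2 → none → 0
10 → none → 0
19 → none → 0
22 → none → 0
23 → none → 0
28 → none → 0
31 → none → 0
33 → none → 0
50 → 44 → 1
44 → none → 0
Sum: 0 + 0 + 0 + 0 + 0 + 0 + 0 + 0 + 1 + 0 = 1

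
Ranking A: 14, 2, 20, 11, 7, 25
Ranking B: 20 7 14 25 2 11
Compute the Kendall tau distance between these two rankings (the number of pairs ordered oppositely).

Assign each item its position (1..6) in the first ordering, then rewrite the second ordering as that position sequence:
positions: 14→1, 2→2, 20→3, 11→4, 7→5, 25→6
second ordering as positions: [3, 5, 1, 6, 2, 4]
Discordant pairs = inversions in this position sequence.
3: 1, 2 → 2
5: 1, 2, 4 → 3
1: 0
6: 2, 4 → 2
2: 0
4: 0
Total: 2 + 3 + 0 + 2 + 0 + 0 = 7

7 discordant pairs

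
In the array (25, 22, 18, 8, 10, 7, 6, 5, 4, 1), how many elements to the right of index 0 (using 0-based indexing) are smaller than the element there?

9

The element at index 0 is 25.
Elements after it: 22, 18, 8, 10, 7, 6, 5, 4, 1
Those smaller than 25: 22, 18, 8, 10, 7, 6, 5, 4, 1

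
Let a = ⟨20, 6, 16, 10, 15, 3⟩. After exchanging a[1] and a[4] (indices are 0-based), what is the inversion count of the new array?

14 inversions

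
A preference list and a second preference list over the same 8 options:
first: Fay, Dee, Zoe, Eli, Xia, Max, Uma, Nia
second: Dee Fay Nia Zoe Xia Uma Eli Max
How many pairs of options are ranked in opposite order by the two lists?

Pairs: 9

Assign each item its position (1..8) in the first ordering, then rewrite the second ordering as that position sequence:
positions: Fay→1, Dee→2, Zoe→3, Eli→4, Xia→5, Max→6, Uma→7, Nia→8
second ordering as positions: [2, 1, 8, 3, 5, 7, 4, 6]
Discordant pairs = inversions in this position sequence.
2: 1 → 1
1: 0
8: 3, 5, 7, 4, 6 → 5
3: 0
5: 4 → 1
7: 4, 6 → 2
4: 0
6: 0
Total: 1 + 0 + 5 + 0 + 1 + 2 + 0 + 0 = 9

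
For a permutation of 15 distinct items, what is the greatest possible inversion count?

105 inversions

A reversed (strictly descending) arrangement makes every pair an inversion, giving C(15, 2) inversions.
C(15, 2) = 15·14/2 = 105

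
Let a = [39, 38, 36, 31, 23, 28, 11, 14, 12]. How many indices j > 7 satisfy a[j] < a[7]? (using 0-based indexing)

1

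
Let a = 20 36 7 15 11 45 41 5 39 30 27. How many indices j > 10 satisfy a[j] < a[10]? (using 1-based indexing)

1

The element at index 10 is 30.
Elements after it: 27
Those smaller than 30: 27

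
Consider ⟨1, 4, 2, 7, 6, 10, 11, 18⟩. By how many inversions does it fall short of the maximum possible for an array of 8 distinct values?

26 inversions short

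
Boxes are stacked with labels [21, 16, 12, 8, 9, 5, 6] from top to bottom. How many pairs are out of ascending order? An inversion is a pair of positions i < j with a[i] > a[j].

Sweep left to right; for each value list the smaller values that follow it:
21 → 16, 12, 8, 9, 5, 6 → 6
16 → 12, 8, 9, 5, 6 → 5
12 → 8, 9, 5, 6 → 4
8 → 5, 6 → 2
9 → 5, 6 → 2
5 → none → 0
6 → none → 0
Sum: 6 + 5 + 4 + 2 + 2 + 0 + 0 = 19

19 out-of-order pairs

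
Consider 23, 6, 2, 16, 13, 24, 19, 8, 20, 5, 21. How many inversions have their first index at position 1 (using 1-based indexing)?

9 such elements

The element at index 1 is 23.
Elements after it: 6, 2, 16, 13, 24, 19, 8, 20, 5, 21
Those smaller than 23: 6, 2, 16, 13, 19, 8, 20, 5, 21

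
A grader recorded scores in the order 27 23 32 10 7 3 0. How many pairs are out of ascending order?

19 out-of-order pairs

Sweep left to right; for each value list the smaller values that follow it:
27 → 23, 10, 7, 3, 0 → 5
23 → 10, 7, 3, 0 → 4
32 → 10, 7, 3, 0 → 4
10 → 7, 3, 0 → 3
7 → 3, 0 → 2
3 → 0 → 1
0 → none → 0
Sum: 5 + 4 + 4 + 3 + 2 + 1 + 0 = 19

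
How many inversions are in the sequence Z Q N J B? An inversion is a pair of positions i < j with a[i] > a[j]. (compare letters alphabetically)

10

Count, for each position, how many later elements it exceeds:
Z → Q, N, J, B → 4
Q → N, J, B → 3
N → J, B → 2
J → B → 1
B → none → 0
Sum: 4 + 3 + 2 + 1 + 0 = 10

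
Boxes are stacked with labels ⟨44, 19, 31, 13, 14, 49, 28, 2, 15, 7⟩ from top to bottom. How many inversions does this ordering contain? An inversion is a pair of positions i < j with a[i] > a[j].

There are 31 inversions.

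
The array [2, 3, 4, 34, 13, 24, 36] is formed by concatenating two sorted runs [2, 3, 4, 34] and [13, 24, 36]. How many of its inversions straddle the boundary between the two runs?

Take each right-half value and tally the left-half values above it:
r = 13: 34 → 1
r = 24: 34 → 1
r = 36: none → 0
Cross-inversions: 1 + 1 + 0 = 2

2 split inversions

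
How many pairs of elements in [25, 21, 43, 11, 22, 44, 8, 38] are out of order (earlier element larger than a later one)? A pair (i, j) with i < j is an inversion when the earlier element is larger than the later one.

14

For each element, count later entries that are smaller:
25 → 21, 11, 22, 8 → 4
21 → 11, 8 → 2
43 → 11, 22, 8, 38 → 4
11 → 8 → 1
22 → 8 → 1
44 → 8, 38 → 2
8 → none → 0
38 → none → 0
Sum: 4 + 2 + 4 + 1 + 1 + 2 + 0 + 0 = 14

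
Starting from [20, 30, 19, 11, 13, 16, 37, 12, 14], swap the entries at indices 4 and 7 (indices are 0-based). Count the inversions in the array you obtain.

Positions 4 and 7 hold 13 and 12; after swapping, the array is [20, 30, 19, 11, 12, 16, 37, 13, 14].
Sweep left to right; for each value list the smaller values that follow it:
20: 6
30: 6
19: 5
11: 0
12: 0
16: 2
37: 2
13: 0
14: 0
Sum: 6 + 6 + 5 + 0 + 0 + 2 + 2 + 0 + 0 = 21

21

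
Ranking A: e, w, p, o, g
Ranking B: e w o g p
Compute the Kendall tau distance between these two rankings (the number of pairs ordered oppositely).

There are 2 discordant pairs.

Assign each item its position (1..5) in the first ordering, then rewrite the second ordering as that position sequence:
positions: e→1, w→2, p→3, o→4, g→5
second ordering as positions: [1, 2, 4, 5, 3]
Discordant pairs = inversions in this position sequence.
1: 0
2: 0
4: 3 → 1
5: 3 → 1
3: 0
Total: 0 + 0 + 1 + 1 + 0 = 2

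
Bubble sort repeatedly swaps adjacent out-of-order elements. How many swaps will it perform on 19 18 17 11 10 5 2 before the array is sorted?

21

Minimum adjacent swaps = number of inversions (each swap of adjacent out-of-order elements removes one inversion and no swap can remove more).
Count inversions — for each element, later elements that are smaller:
19: 18, 17, 11, 10, 5, 2 → 6
18: 17, 11, 10, 5, 2 → 5
17: 11, 10, 5, 2 → 4
11: 10, 5, 2 → 3
10: 5, 2 → 2
5: 2 → 1
2: none → 0
Total inversions: 6 + 5 + 4 + 3 + 2 + 1 + 0 = 21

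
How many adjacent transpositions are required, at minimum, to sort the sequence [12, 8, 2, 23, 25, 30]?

Minimum adjacent swaps = number of inversions (each swap of adjacent out-of-order elements removes one inversion and no swap can remove more).
Count inversions — for each element, later elements that are smaller:
12: 8, 2 → 2
8: 2 → 1
2: none → 0
23: none → 0
25: none → 0
30: none → 0
Total inversions: 2 + 1 + 0 + 0 + 0 + 0 = 3

3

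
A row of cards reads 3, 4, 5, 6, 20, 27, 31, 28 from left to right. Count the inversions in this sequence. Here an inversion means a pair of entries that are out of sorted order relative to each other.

Count, for each position, how many later elements it exceeds:
3 → none → 0
4 → none → 0
5 → none → 0
6 → none → 0
20 → none → 0
27 → none → 0
31 → 28 → 1
28 → none → 0
Sum: 0 + 0 + 0 + 0 + 0 + 0 + 1 + 0 = 1

Inversions: 1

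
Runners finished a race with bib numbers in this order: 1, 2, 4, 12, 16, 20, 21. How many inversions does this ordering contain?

Listing every pair i<j with a[i]>a[j] (using 0-based positions):
(none)
That's 0 pairs.

0 inversions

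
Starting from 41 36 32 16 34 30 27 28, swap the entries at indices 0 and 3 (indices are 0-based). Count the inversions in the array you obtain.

17 inversions

Positions 0 and 3 hold 41 and 16; after swapping, the array is [16, 36, 32, 41, 34, 30, 27, 28].
Element-by-element contributions:
16 → none → 0
36 → 32, 34, 30, 27, 28 → 5
32 → 30, 27, 28 → 3
41 → 34, 30, 27, 28 → 4
34 → 30, 27, 28 → 3
30 → 27, 28 → 2
27 → none → 0
28 → none → 0
Sum: 0 + 5 + 3 + 4 + 3 + 2 + 0 + 0 = 17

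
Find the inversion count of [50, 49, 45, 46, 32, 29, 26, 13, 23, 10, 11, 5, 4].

Sweep left to right; for each value list the smaller values that follow it:
50: 12
49: 11
45: 9
46: 9
32: 8
29: 7
26: 6
13: 4
23: 4
10: 2
11: 2
5: 1
4: 0
Sum: 12 + 11 + 9 + 9 + 8 + 7 + 6 + 4 + 4 + 2 + 2 + 1 + 0 = 75

75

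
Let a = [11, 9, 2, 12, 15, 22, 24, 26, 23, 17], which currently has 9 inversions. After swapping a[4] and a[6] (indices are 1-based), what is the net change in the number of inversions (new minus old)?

+3

Positions 4 and 6 hold 12 and 22; after swapping, the array is [11, 9, 2, 22, 15, 12, 24, 26, 23, 17].
Count, for each position, how many later elements it exceeds:
11 → 9, 2 → 2
9 → 2 → 1
2 → none → 0
22 → 15, 12, 17 → 3
15 → 12 → 1
12 → none → 0
24 → 23, 17 → 2
26 → 23, 17 → 2
23 → 17 → 1
17 → none → 0
Sum: 2 + 1 + 0 + 3 + 1 + 0 + 2 + 2 + 1 + 0 = 12
Change: 12 − 9 = +3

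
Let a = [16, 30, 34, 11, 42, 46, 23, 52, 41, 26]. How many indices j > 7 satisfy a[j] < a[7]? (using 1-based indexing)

0 such elements

The element at index 7 is 23.
Elements after it: 52, 41, 26
None of them are smaller than 23.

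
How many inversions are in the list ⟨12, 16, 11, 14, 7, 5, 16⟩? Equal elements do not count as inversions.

12 inversions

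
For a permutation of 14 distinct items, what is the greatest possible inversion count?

There are 91 inversions.

A reversed (strictly descending) arrangement makes every pair an inversion, giving C(14, 2) inversions.
C(14, 2) = 14·13/2 = 91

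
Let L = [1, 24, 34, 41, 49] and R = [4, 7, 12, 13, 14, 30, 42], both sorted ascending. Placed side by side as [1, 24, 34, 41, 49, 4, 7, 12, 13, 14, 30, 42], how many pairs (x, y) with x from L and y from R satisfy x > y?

Split inversions: 24

Take each right-half value and tally the left-half values above it:
r = 4: 24, 34, 41, 49 → 4
r = 7: 24, 34, 41, 49 → 4
r = 12: 24, 34, 41, 49 → 4
r = 13: 24, 34, 41, 49 → 4
r = 14: 24, 34, 41, 49 → 4
r = 30: 34, 41, 49 → 3
r = 42: 49 → 1
Cross-inversions: 4 + 4 + 4 + 4 + 4 + 3 + 1 = 24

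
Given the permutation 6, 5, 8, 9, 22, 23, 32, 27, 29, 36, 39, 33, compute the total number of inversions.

5 inversions

Element-by-element contributions:
6 → 5 → 1
5 → none → 0
8 → none → 0
9 → none → 0
22 → none → 0
23 → none → 0
32 → 27, 29 → 2
27 → none → 0
29 → none → 0
36 → 33 → 1
39 → 33 → 1
33 → none → 0
Sum: 1 + 0 + 0 + 0 + 0 + 0 + 2 + 0 + 0 + 1 + 1 + 0 = 5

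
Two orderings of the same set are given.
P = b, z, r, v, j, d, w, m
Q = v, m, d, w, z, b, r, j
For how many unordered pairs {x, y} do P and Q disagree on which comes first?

There are 18 disagreeing pairs.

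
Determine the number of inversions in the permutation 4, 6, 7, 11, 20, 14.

1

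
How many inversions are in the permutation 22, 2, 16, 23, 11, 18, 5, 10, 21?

19

Element-by-element contributions:
22 → 2, 16, 11, 18, 5, 10, 21 → 7
2 → none → 0
16 → 11, 5, 10 → 3
23 → 11, 18, 5, 10, 21 → 5
11 → 5, 10 → 2
18 → 5, 10 → 2
5 → none → 0
10 → none → 0
21 → none → 0
Sum: 7 + 0 + 3 + 5 + 2 + 2 + 0 + 0 + 0 = 19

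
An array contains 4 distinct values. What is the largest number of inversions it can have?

There are 6 inversions.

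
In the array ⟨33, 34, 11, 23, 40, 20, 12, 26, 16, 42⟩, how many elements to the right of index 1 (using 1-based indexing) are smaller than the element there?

6

The element at index 1 is 33.
Elements after it: 34, 11, 23, 40, 20, 12, 26, 16, 42
Those smaller than 33: 11, 23, 20, 12, 26, 16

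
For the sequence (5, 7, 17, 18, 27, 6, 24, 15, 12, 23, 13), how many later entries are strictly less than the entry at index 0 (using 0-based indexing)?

The element at index 0 is 5.
Elements after it: 7, 17, 18, 27, 6, 24, 15, 12, 23, 13
None of them are smaller than 5.

0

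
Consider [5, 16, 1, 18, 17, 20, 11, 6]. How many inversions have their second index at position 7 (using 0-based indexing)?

The element at index 7 is 6.
Elements before it: 5, 16, 1, 18, 17, 20, 11
Those larger than 6: 16, 18, 17, 20, 11

5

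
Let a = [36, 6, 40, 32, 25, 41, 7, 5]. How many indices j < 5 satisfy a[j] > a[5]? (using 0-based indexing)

0 such elements

The element at index 5 is 41.
Elements before it: 36, 6, 40, 32, 25
None of them are larger than 41.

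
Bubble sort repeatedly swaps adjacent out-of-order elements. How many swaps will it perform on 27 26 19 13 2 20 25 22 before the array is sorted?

Adjacent swaps: 17

Each adjacent swap fixes exactly one inversion, so the minimum swap count equals the number of inversions.
Count inversions — for each element, later elements that are smaller:
27: 26, 19, 13, 2, 20, 25, 22 → 7
26: 19, 13, 2, 20, 25, 22 → 6
19: 13, 2 → 2
13: 2 → 1
2: none → 0
20: none → 0
25: 22 → 1
22: none → 0
Total inversions: 7 + 6 + 2 + 1 + 0 + 0 + 1 + 0 = 17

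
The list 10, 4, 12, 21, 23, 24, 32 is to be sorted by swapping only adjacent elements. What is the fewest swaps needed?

1

Minimum adjacent swaps = number of inversions (each swap of adjacent out-of-order elements removes one inversion and no swap can remove more).
Count inversions — for each element, later elements that are smaller:
10: 4 → 1
4: none → 0
12: none → 0
21: none → 0
23: none → 0
24: none → 0
32: none → 0
Total inversions: 1 + 0 + 0 + 0 + 0 + 0 + 0 = 1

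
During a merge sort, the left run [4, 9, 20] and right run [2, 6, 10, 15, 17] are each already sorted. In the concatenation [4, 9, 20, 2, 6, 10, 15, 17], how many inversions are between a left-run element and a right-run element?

8 split inversions

Count, for every r in R, how many entries of L exceed r:
r = 2: 4, 9, 20 → 3
r = 6: 9, 20 → 2
r = 10: 20 → 1
r = 15: 20 → 1
r = 17: 20 → 1
Cross-inversions: 3 + 2 + 1 + 1 + 1 = 8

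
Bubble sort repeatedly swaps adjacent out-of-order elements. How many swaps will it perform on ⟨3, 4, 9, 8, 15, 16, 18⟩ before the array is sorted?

There is 1 swap.

The minimum number of adjacent swaps to sort an array equals its inversion count, since every such swap removes exactly one inversion.
Count inversions — for each element, later elements that are smaller:
3: none → 0
4: none → 0
9: 8 → 1
8: none → 0
15: none → 0
16: none → 0
18: none → 0
Total inversions: 0 + 0 + 1 + 0 + 0 + 0 + 0 = 1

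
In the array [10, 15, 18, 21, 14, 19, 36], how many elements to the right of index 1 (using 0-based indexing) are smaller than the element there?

The element at index 1 is 15.
Elements after it: 18, 21, 14, 19, 36
Those smaller than 15: 14

1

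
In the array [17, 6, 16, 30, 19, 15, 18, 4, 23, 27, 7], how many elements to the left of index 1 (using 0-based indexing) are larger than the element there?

1

The element at index 1 is 6.
Elements before it: 17
Those larger than 6: 17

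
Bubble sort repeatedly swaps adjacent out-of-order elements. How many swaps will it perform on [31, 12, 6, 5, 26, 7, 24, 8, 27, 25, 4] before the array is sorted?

There are 30 swaps.

Each adjacent swap fixes exactly one inversion, so the minimum swap count equals the number of inversions.
Count inversions — for each element, later elements that are smaller:
31: 12, 6, 5, 26, 7, 24, 8, 27, 25, 4 → 10
12: 6, 5, 7, 8, 4 → 5
6: 5, 4 → 2
5: 4 → 1
26: 7, 24, 8, 25, 4 → 5
7: 4 → 1
24: 8, 4 → 2
8: 4 → 1
27: 25, 4 → 2
25: 4 → 1
4: none → 0
Total inversions: 10 + 5 + 2 + 1 + 5 + 1 + 2 + 1 + 2 + 1 + 0 = 30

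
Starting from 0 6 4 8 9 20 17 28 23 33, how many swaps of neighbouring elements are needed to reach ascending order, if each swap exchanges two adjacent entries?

Minimum adjacent swaps = number of inversions (each swap of adjacent out-of-order elements removes one inversion and no swap can remove more).
Count inversions — for each element, later elements that are smaller:
0: none → 0
6: 4 → 1
4: none → 0
8: none → 0
9: none → 0
20: 17 → 1
17: none → 0
28: 23 → 1
23: none → 0
33: none → 0
Total inversions: 0 + 1 + 0 + 0 + 0 + 1 + 0 + 1 + 0 + 0 = 3

There are 3 adjacent swaps.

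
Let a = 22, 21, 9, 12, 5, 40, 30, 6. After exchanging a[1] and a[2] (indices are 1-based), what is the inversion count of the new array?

15 inversions

Positions 1 and 2 hold 22 and 21; after swapping, the array is [21, 22, 9, 12, 5, 40, 30, 6].
For each element, count later entries that are smaller:
21 → 9, 12, 5, 6 → 4
22 → 9, 12, 5, 6 → 4
9 → 5, 6 → 2
12 → 5, 6 → 2
5 → none → 0
40 → 30, 6 → 2
30 → 6 → 1
6 → none → 0
Sum: 4 + 4 + 2 + 2 + 0 + 2 + 1 + 0 = 15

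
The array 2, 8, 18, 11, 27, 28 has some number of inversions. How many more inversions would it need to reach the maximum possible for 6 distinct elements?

14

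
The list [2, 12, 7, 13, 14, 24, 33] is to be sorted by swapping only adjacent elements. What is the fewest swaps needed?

The minimum number of adjacent swaps to sort an array equals its inversion count, since every such swap removes exactly one inversion.
Count inversions — for each element, later elements that are smaller:
2: none → 0
12: 7 → 1
7: none → 0
13: none → 0
14: none → 0
24: none → 0
33: none → 0
Total inversions: 0 + 1 + 0 + 0 + 0 + 0 + 0 = 1

1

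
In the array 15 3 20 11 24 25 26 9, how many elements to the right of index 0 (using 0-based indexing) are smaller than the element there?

3 such elements

The element at index 0 is 15.
Elements after it: 3, 20, 11, 24, 25, 26, 9
Those smaller than 15: 3, 11, 9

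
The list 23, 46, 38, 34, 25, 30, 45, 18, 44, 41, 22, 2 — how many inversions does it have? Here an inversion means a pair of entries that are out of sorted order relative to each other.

42

Sweep left to right; for each value list the smaller values that follow it:
23: 3
46: 10
38: 6
34: 5
25: 3
30: 3
45: 5
18: 1
44: 3
41: 2
22: 1
2: 0
Sum: 3 + 10 + 6 + 5 + 3 + 3 + 5 + 1 + 3 + 2 + 1 + 0 = 42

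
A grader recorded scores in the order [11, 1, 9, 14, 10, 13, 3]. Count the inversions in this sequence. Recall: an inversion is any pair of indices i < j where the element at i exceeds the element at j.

10 inversions

Out-of-order index pairs (1-indexed):
(1,2): 11 > 1
(1,3): 11 > 9
(1,5): 11 > 10
(1,7): 11 > 3
(3,7): 9 > 3
(4,5): 14 > 10
(4,6): 14 > 13
(4,7): 14 > 3
(5,7): 10 > 3
(6,7): 13 > 3
That's 10 pairs.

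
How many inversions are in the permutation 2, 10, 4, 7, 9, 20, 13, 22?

There are 4 inversions.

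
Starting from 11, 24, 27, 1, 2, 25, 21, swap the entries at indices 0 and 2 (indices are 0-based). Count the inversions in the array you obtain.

13 inversions

Positions 0 and 2 hold 11 and 27; after swapping, the array is [27, 24, 11, 1, 2, 25, 21].
Count, for each position, how many later elements it exceeds:
27: 6
24: 4
11: 2
1: 0
2: 0
25: 1
21: 0
Sum: 6 + 4 + 2 + 0 + 0 + 1 + 0 = 13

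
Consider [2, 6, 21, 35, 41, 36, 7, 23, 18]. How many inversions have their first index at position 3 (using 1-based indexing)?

2

The element at index 3 is 21.
Elements after it: 35, 41, 36, 7, 23, 18
Those smaller than 21: 7, 18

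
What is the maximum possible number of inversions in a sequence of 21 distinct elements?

Inversions: 210

A reversed (strictly descending) arrangement makes every pair an inversion, giving C(21, 2) inversions.
C(21, 2) = 21·20/2 = 210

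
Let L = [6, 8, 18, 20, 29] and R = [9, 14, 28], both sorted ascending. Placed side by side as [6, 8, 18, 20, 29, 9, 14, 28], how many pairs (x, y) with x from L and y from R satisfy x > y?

For each element r of the right run, count left-run elements greater than r:
r = 9: 18, 20, 29 → 3
r = 14: 18, 20, 29 → 3
r = 28: 29 → 1
Cross-inversions: 3 + 3 + 1 = 7

7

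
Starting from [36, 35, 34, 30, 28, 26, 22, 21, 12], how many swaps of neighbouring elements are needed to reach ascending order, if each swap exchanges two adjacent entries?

The minimum number of adjacent swaps to sort an array equals its inversion count, since every such swap removes exactly one inversion.
Count inversions — for each element, later elements that are smaller:
36: 35, 34, 30, 28, 26, 22, 21, 12 → 8
35: 34, 30, 28, 26, 22, 21, 12 → 7
34: 30, 28, 26, 22, 21, 12 → 6
30: 28, 26, 22, 21, 12 → 5
28: 26, 22, 21, 12 → 4
26: 22, 21, 12 → 3
22: 21, 12 → 2
21: 12 → 1
12: none → 0
Total inversions: 8 + 7 + 6 + 5 + 4 + 3 + 2 + 1 + 0 = 36

36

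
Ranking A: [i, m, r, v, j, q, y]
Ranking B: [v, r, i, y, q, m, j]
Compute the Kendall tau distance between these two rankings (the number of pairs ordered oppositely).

10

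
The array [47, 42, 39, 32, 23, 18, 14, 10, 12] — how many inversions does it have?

35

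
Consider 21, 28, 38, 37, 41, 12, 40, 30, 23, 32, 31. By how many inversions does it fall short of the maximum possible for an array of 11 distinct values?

Maximum inversions for 11 distinct elements is C(11, 2) = 11·10/2 = 55.
Current inversions — for each element, count later smaller elements:
21: 1
28: 2
38: 6
37: 5
41: 6
12: 0
40: 4
30: 1
23: 0
32: 1
31: 0
Current total: 1 + 2 + 6 + 5 + 6 + 0 + 4 + 1 + 0 + 1 + 0 = 26
Shortfall: 55 − 26 = 29

29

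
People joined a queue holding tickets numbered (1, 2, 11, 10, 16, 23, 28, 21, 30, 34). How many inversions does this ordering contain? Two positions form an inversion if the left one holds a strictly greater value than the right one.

3

For each element, count later entries that are smaller:
1 → none → 0
2 → none → 0
11 → 10 → 1
10 → none → 0
16 → none → 0
23 → 21 → 1
28 → 21 → 1
21 → none → 0
30 → none → 0
34 → none → 0
Sum: 0 + 0 + 1 + 0 + 0 + 1 + 1 + 0 + 0 + 0 = 3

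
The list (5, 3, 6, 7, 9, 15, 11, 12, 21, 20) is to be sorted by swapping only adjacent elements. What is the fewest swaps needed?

Minimum adjacent swaps = number of inversions (each swap of adjacent out-of-order elements removes one inversion and no swap can remove more).
Count inversions — for each element, later elements that are smaller:
5: 3 → 1
3: none → 0
6: none → 0
7: none → 0
9: none → 0
15: 11, 12 → 2
11: none → 0
12: none → 0
21: 20 → 1
20: none → 0
Total inversions: 1 + 0 + 0 + 0 + 0 + 2 + 0 + 0 + 1 + 0 = 4

4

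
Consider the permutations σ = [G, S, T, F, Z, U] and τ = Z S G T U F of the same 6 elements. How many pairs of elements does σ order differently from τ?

6 discordant pairs

Assign each item its position (1..6) in the first ordering, then rewrite the second ordering as that position sequence:
positions: G→1, S→2, T→3, F→4, Z→5, U→6
second ordering as positions: [5, 2, 1, 3, 6, 4]
Discordant pairs = inversions in this position sequence.
5: 2, 1, 3, 4 → 4
2: 1 → 1
1: 0
3: 0
6: 4 → 1
4: 0
Total: 4 + 1 + 0 + 0 + 1 + 0 = 6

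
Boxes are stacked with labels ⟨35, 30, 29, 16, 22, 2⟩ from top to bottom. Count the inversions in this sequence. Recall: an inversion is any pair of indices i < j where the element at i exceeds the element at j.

For each element, count later entries that are smaller:
35 → 30, 29, 16, 22, 2 → 5
30 → 29, 16, 22, 2 → 4
29 → 16, 22, 2 → 3
16 → 2 → 1
22 → 2 → 1
2 → none → 0
Sum: 5 + 4 + 3 + 1 + 1 + 0 = 14

14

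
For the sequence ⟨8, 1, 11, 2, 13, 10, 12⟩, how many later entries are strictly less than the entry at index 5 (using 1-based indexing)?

2

The element at index 5 is 13.
Elements after it: 10, 12
Those smaller than 13: 10, 12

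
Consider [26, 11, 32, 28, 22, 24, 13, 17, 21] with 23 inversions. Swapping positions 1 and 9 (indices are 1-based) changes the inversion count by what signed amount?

-5

Positions 1 and 9 hold 26 and 21; after swapping, the array is [21, 11, 32, 28, 22, 24, 13, 17, 26].
Element-by-element contributions:
21 → 11, 13, 17 → 3
11 → none → 0
32 → 28, 22, 24, 13, 17, 26 → 6
28 → 22, 24, 13, 17, 26 → 5
22 → 13, 17 → 2
24 → 13, 17 → 2
13 → none → 0
17 → none → 0
26 → none → 0
Sum: 3 + 0 + 6 + 5 + 2 + 2 + 0 + 0 + 0 = 18
Change: 18 − 23 = -5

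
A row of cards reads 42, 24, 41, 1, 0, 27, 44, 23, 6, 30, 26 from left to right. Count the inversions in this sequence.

Element-by-element contributions:
42 → 24, 41, 1, 0, 27, 23, 6, 30, 26 → 9
24 → 1, 0, 23, 6 → 4
41 → 1, 0, 27, 23, 6, 30, 26 → 7
1 → 0 → 1
0 → none → 0
27 → 23, 6, 26 → 3
44 → 23, 6, 30, 26 → 4
23 → 6 → 1
6 → none → 0
30 → 26 → 1
26 → none → 0
Sum: 9 + 4 + 7 + 1 + 0 + 3 + 4 + 1 + 0 + 1 + 0 = 30

30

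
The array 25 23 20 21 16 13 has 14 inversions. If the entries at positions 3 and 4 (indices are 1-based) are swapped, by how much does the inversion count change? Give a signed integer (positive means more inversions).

Positions 3 and 4 hold 20 and 21; after swapping, the array is [25, 23, 21, 20, 16, 13].
Sweep left to right; for each value list the smaller values that follow it:
25 → 23, 21, 20, 16, 13 → 5
23 → 21, 20, 16, 13 → 4
21 → 20, 16, 13 → 3
20 → 16, 13 → 2
16 → 13 → 1
13 → none → 0
Sum: 5 + 4 + 3 + 2 + 1 + 0 = 15
Change: 15 − 14 = +1

+1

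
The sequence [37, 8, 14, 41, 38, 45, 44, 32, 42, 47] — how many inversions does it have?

11

Count, for each position, how many later elements it exceeds:
37: 3
8: 0
14: 0
41: 2
38: 1
45: 3
44: 2
32: 0
42: 0
47: 0
Sum: 3 + 0 + 0 + 2 + 1 + 3 + 2 + 0 + 0 + 0 = 11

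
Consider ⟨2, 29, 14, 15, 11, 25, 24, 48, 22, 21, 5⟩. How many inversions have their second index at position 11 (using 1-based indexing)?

9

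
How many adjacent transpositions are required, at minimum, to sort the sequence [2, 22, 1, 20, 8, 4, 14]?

The minimum number of adjacent swaps to sort an array equals its inversion count, since every such swap removes exactly one inversion.
Count inversions — for each element, later elements that are smaller:
2: 1 → 1
22: 1, 20, 8, 4, 14 → 5
1: none → 0
20: 8, 4, 14 → 3
8: 4 → 1
4: none → 0
14: none → 0
Total inversions: 1 + 5 + 0 + 3 + 1 + 0 + 0 = 10

10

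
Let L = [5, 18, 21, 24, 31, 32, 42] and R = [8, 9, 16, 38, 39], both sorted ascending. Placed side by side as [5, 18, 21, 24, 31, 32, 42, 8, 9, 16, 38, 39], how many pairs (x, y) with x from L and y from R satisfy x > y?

20

Take each right-half value and tally the left-half values above it:
r = 8: 18, 21, 24, 31, 32, 42 → 6
r = 9: 18, 21, 24, 31, 32, 42 → 6
r = 16: 18, 21, 24, 31, 32, 42 → 6
r = 38: 42 → 1
r = 39: 42 → 1
Cross-inversions: 6 + 6 + 6 + 1 + 1 = 20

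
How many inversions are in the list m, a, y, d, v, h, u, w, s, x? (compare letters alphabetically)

Element-by-element contributions:
m → a, d, h → 3
a → none → 0
y → d, v, h, u, w, s, x → 7
d → none → 0
v → h, u, s → 3
h → none → 0
u → s → 1
w → s → 1
s → none → 0
x → none → 0
Sum: 3 + 0 + 7 + 0 + 3 + 0 + 1 + 1 + 0 + 0 = 15

Inversions: 15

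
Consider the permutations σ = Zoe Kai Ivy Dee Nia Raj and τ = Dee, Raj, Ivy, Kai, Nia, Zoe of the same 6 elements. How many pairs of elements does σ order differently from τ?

Assign each item its position (1..6) in the first ordering, then rewrite the second ordering as that position sequence:
positions: Zoe→1, Kai→2, Ivy→3, Dee→4, Nia→5, Raj→6
second ordering as positions: [4, 6, 3, 2, 5, 1]
Discordant pairs = inversions in this position sequence.
4: 3, 2, 1 → 3
6: 3, 2, 5, 1 → 4
3: 2, 1 → 2
2: 1 → 1
5: 1 → 1
1: 0
Total: 3 + 4 + 2 + 1 + 1 + 0 = 11

11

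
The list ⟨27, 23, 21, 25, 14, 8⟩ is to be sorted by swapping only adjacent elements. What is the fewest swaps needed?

13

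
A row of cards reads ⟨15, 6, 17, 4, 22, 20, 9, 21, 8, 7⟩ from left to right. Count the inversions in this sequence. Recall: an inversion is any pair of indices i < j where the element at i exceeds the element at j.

For each element, count later entries that are smaller:
15 → 6, 4, 9, 8, 7 → 5
6 → 4 → 1
17 → 4, 9, 8, 7 → 4
4 → none → 0
22 → 20, 9, 21, 8, 7 → 5
20 → 9, 8, 7 → 3
9 → 8, 7 → 2
21 → 8, 7 → 2
8 → 7 → 1
7 → none → 0
Sum: 5 + 1 + 4 + 0 + 5 + 3 + 2 + 2 + 1 + 0 = 23

23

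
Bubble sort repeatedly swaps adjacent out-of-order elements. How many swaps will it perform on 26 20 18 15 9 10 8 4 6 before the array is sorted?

Minimum adjacent swaps = number of inversions (each swap of adjacent out-of-order elements removes one inversion and no swap can remove more).
Count inversions — for each element, later elements that are smaller:
26: 20, 18, 15, 9, 10, 8, 4, 6 → 8
20: 18, 15, 9, 10, 8, 4, 6 → 7
18: 15, 9, 10, 8, 4, 6 → 6
15: 9, 10, 8, 4, 6 → 5
9: 8, 4, 6 → 3
10: 8, 4, 6 → 3
8: 4, 6 → 2
4: none → 0
6: none → 0
Total inversions: 8 + 7 + 6 + 5 + 3 + 3 + 2 + 0 + 0 = 34

Adjacent swaps: 34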